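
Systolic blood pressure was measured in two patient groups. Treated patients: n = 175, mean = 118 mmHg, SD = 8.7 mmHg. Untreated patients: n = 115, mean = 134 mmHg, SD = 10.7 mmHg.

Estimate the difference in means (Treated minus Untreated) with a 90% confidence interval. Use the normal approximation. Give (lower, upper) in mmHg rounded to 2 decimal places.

(-17.97, -14.03)

SE₁ = s₁/√n₁ = 8.7/√175 = 0.6577; SE₂ = 10.7/√115 = 0.9978.
Independent samples, unequal variances: SE_diff = √(SE₁² + SE₂²) = √(0.43256929 + 0.99560484) = 1.1951.
z* = 1.645, so margin of error = 1.645 × 1.1951 = 1.9659.
Difference in means = 118 − 134 = -16.0000.
-16.0000 ± 1.9659 → (-17.97, -14.03).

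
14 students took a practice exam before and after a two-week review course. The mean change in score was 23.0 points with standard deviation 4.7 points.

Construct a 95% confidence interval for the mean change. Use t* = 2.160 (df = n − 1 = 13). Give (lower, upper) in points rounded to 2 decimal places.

(20.29, 25.71)

Paired design: SE = s_d/√n = 4.7/√14 = 1.2561.
t* = 2.160; margin of error = 2.160 × 1.2561 = 2.7132.
23.0 ± 2.7132 → (20.29, 25.71).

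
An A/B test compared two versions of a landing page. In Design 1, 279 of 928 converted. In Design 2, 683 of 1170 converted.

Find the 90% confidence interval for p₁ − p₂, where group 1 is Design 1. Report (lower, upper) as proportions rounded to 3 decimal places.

(-0.317, -0.249)

p̂₁ = 279/928 = 0.3006 and p̂₂ = 683/1170 = 0.5838.
SE₁ = √(p̂₁(1−p̂₁)/n₁) = √(0.3006·0.6994/928) = 0.01505; SE₂ = √(0.5838·0.4162/1170) = 0.01441.
Independent samples: SE of the difference = √(SE₁² + SE₂²) = √(0.0002265025 + 0.0002076481) = 0.02084.
z* for 90% confidence is 1.645, so the margin of error is 1.645 × 0.02084 = 0.03428.
Point estimate p̂₁ − p̂₂ = 0.3006 − 0.5838 = -0.2832.
-0.2832 ± 0.03428 → (-0.317, -0.249).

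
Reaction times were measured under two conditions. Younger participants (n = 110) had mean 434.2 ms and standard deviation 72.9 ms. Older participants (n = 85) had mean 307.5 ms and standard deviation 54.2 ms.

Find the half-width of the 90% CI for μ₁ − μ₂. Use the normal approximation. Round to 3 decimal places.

SE₁ = s₁/√n₁ = 72.9/√110 = 6.9507; SE₂ = 54.2/√85 = 5.8788.
Independent samples, unequal variances: SE_diff = √(SE₁² + SE₂²) = √(48.31223049 + 34.56028944) = 9.1034.
z* = 1.645, so margin of error = 1.645 × 9.1034 = 14.9751.

14.975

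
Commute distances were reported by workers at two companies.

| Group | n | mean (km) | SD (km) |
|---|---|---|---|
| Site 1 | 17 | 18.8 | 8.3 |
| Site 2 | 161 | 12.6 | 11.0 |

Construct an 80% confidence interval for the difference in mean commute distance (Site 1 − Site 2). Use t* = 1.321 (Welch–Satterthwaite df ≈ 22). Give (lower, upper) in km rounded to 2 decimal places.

Per-group SEs: s₁/√n₁ = 8.3/√17 = 2.0130, s₂/√n₂ = 11.0/√161 = 0.8669.
Unpooled SE of the difference: √(4.052169 + 0.75151561) = 2.1917.
Margin of error = t* · SE = 1.321 × 2.1917 = 2.8952.
x̄₁ − x̄₂ = 18.8 − 12.6 = 6.2000.
CI: 6.2000 ± 2.8952 = (3.30, 9.10).

(3.30, 9.10)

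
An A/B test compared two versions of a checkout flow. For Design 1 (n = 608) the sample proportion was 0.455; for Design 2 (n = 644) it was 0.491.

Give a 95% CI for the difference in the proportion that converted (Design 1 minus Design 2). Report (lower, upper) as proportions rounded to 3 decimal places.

The two standard errors are √(0.4550×0.5450/608) = 0.02020 and √(0.4910×0.5090/644) = 0.01970.
Because the samples are independent, SE_diff = √(0.02020² + 0.01970²) = 0.02822.
Using z* = 1.960 for 95%, ME = 1.960 × 0.02822 = 0.05531.
p̂₁ − p̂₂ = -0.0360; interval -0.0360 ± 0.05531 gives (-0.091, 0.019).

(-0.091, 0.019)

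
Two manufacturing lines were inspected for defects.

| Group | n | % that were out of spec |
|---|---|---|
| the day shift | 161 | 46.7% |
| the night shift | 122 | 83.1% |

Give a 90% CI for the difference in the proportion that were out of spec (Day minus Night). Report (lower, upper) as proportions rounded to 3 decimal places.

The two standard errors are √(0.4670×0.5330/161) = 0.03932 and √(0.8310×0.1690/122) = 0.03393.
Because the samples are independent, SE_diff = √(0.03932² + 0.03393²) = 0.05194.
Using z* = 1.645 for 90%, ME = 1.645 × 0.05194 = 0.08544.
p̂₁ − p̂₂ = -0.3640; interval -0.3640 ± 0.08544 gives (-0.449, -0.279).

(-0.449, -0.279)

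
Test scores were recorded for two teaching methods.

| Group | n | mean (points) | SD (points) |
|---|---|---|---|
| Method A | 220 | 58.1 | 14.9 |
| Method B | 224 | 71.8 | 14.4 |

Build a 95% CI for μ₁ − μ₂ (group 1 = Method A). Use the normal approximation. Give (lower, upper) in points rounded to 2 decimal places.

Per-group SEs: s₁/√n₁ = 14.9/√220 = 1.0046, s₂/√n₂ = 14.4/√224 = 0.9621.
Unpooled SE of the difference: √(1.00922116 + 0.92563641) = 1.3910.
Margin of error = z* · SE = 1.960 × 1.3910 = 2.7264.
x̄₁ − x̄₂ = 58.1 − 71.8 = -13.7000.
CI: -13.7000 ± 2.7264 = (-16.43, -10.97).

(-16.43, -10.97)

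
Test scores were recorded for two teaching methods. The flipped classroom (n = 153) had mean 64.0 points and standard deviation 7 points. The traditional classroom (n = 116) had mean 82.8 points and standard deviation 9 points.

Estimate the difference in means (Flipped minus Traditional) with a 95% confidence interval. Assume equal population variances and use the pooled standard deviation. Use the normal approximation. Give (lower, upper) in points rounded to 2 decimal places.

s_p = √[((n₁−1)s₁² + (n₂−1)s₂²)/(n₁+n₂−2)] = √[(152·7² + 115·9²)/267] = 7.9236.
SE = 7.9236·√(1/153 + 1/116) = 0.9755.
With z* = 1.960, margin = 1.960 × 0.9755 = 1.9120.
x̄₁ − x̄₂ = 64.0 − 82.8 = -18.8000; interval -18.8000 ± 1.9120 = (-20.71, -16.89).

(-20.71, -16.89)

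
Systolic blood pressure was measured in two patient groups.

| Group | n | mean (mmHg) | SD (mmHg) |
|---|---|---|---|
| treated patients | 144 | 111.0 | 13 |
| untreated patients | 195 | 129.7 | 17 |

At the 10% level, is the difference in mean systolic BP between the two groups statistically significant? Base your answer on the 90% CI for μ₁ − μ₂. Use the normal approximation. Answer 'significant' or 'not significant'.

Standard errors of each mean: 13/√144 = 1.0833 and 17/√195 = 1.2174.
SE(x̄₁ − x̄₂) = √(1.0833² + 1.2174²) = 1.6296 for independent samples with unequal variances.
With z* = 1.645, the margin is 1.645 × 1.6296 = 2.6807.
x̄₁ − x̄₂ = 111.0 − 129.7 = -18.7000; the interval is -18.7000 ± 2.6807 = (-21.3807, -16.0193).
The interval (-21.3807, -16.0193) does not contain 0, so the difference is significant.

significant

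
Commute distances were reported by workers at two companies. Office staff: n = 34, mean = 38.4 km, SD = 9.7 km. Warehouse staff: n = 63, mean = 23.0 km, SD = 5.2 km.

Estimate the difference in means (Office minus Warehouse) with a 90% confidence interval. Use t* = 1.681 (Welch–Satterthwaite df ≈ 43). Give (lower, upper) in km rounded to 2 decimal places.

SE₁ = s₁/√n₁ = 9.7/√34 = 1.6635; SE₂ = 5.2/√63 = 0.6551.
Independent samples, unequal variances: SE_diff = √(SE₁² + SE₂²) = √(2.76723225 + 0.42915601) = 1.7878.
t* = 1.681, so margin of error = 1.681 × 1.7878 = 3.0053.
Difference in means = 38.4 − 23.0 = 15.4000.
15.4000 ± 3.0053 → (12.39, 18.41).

(12.39, 18.41)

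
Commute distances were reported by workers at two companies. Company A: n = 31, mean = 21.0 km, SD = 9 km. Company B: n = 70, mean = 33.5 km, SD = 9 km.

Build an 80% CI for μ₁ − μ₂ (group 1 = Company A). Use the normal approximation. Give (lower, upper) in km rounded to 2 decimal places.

Per-group SEs: s₁/√n₁ = 9/√31 = 1.6164, s₂/√n₂ = 9/√70 = 1.0757.
Unpooled SE of the difference: √(2.61274896 + 1.15713049) = 1.9416.
Margin of error = z* · SE = 1.282 × 1.9416 = 2.4891.
x̄₁ − x̄₂ = 21.0 − 33.5 = -12.5000.
CI: -12.5000 ± 2.4891 = (-14.99, -10.01).

(-14.99, -10.01)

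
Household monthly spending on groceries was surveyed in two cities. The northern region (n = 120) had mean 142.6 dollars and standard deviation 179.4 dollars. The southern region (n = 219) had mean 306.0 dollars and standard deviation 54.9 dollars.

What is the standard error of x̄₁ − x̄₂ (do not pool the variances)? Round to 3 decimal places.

16.792

SE₁ = s₁/√n₁ = 179.4/√120 = 16.3769; SE₂ = 54.9/√219 = 3.7098.
Independent samples, unequal variances: SE_diff = √(SE₁² + SE₂²) = √(268.20285361 + 13.76261604) = 16.7918.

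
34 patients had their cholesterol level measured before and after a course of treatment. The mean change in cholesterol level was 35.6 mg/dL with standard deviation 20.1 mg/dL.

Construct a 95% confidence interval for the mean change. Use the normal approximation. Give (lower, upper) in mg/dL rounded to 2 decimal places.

(28.84, 42.36)

This is a matched-pairs design, so SE = s_d/√n = 20.1/√34 = 3.4471.
Margin = 1.960 × 3.4471 = 6.7563; the interval is 35.6 ± 6.7563 = (28.84, 42.36).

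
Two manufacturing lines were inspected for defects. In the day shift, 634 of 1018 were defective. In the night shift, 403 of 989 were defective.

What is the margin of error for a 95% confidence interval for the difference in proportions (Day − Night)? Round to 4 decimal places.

0.0427

Sample proportions: 634/1018 = 0.6228, 403/989 = 0.4075.
Each SE is √(p̂(1−p̂)/n): √(0.6228·0.3772/1018) = 0.01519 and √(0.4075·0.5925/989) = 0.01562.
SE(p̂₁ − p̂₂) = √(SE₁² + SE₂²) = √(0.0002307361 + 0.0002439844) = 0.02179, since the two samples are independent.
At 95% confidence z* = 1.960; margin = 1.960 × 0.02179 = 0.04271.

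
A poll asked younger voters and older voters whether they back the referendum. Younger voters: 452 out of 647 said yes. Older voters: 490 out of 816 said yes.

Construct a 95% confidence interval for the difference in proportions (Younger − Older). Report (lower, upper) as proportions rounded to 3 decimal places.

(0.049, 0.147)

First, p̂₁ = 452/647 = 0.6986; p̂₂ = 490/816 = 0.6005.
The two standard errors are √(0.6986×0.3014/647) = 0.01804 and √(0.6005×0.3995/816) = 0.01715.
Because the samples are independent, SE_diff = √(0.01804² + 0.01715²) = 0.02489.
Using z* = 1.960 for 95%, ME = 1.960 × 0.02489 = 0.04878.
p̂₁ − p̂₂ = 0.0981; interval 0.0981 ± 0.04878 gives (0.049, 0.147).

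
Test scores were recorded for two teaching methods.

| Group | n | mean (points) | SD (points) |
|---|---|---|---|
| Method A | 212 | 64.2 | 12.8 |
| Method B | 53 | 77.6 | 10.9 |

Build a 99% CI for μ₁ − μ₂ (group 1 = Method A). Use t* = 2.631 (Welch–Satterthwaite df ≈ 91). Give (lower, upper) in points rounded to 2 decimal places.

(-17.97, -8.83)

SE₁ = s₁/√n₁ = 12.8/√212 = 0.8791; SE₂ = 10.9/√53 = 1.4972.
Independent samples, unequal variances: SE_diff = √(SE₁² + SE₂²) = √(0.77281681 + 2.24160784) = 1.7362.
t* = 2.631, so margin of error = 2.631 × 1.7362 = 4.5679.
Difference in means = 64.2 − 77.6 = -13.4000.
-13.4000 ± 4.5679 → (-17.97, -8.83).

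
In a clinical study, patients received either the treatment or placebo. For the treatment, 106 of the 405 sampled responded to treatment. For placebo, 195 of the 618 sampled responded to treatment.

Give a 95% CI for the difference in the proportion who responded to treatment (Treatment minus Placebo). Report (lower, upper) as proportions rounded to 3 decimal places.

First, p̂₁ = 106/405 = 0.2617; p̂₂ = 195/618 = 0.3155.
The two standard errors are √(0.2617×0.7383/405) = 0.02184 and √(0.3155×0.6845/618) = 0.01869.
Because the samples are independent, SE_diff = √(0.02184² + 0.01869²) = 0.02875.
Using z* = 1.960 for 95%, ME = 1.960 × 0.02875 = 0.05635.
p̂₁ − p̂₂ = -0.0538; interval -0.0538 ± 0.05635 gives (-0.110, 0.003).

(-0.110, 0.003)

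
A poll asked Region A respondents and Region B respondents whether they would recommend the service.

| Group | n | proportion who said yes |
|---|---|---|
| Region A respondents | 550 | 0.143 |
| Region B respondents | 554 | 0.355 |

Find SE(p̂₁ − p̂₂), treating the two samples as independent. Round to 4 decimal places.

SE₁ = √(p̂₁(1−p̂₁)/n₁) = √(0.1430·0.8570/550) = 0.01493; SE₂ = √(0.3550·0.6450/554) = 0.02033.
Independent samples: SE of the difference = √(SE₁² + SE₂²) = √(0.0002229049 + 0.0004133089) = 0.02522.

0.0252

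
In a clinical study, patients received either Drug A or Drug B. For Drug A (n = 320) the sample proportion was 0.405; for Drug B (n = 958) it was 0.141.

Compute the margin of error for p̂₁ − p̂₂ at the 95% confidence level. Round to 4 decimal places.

Each SE is √(p̂(1−p̂)/n): √(0.4050·0.5950/320) = 0.02744 and √(0.1410·0.8590/958) = 0.01124.
SE(p̂₁ − p̂₂) = √(SE₁² + SE₂²) = √(0.0007529536 + 0.0001263376) = 0.02965, since the two samples are independent.
At 95% confidence z* = 1.960; margin = 1.960 × 0.02965 = 0.05811.

0.0581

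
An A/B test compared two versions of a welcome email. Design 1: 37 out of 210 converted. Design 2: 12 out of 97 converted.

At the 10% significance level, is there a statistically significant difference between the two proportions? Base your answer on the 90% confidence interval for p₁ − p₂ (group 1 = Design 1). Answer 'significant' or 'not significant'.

not significant

First, p̂₁ = 37/210 = 0.1762; p̂₂ = 12/97 = 0.1237.
The two standard errors are √(0.1762×0.8238/210) = 0.02629 and √(0.1237×0.8763/97) = 0.03343.
Because the samples are independent, SE_diff = √(0.02629² + 0.03343²) = 0.04253.
Using z* = 1.645 for 90%, ME = 1.645 × 0.04253 = 0.06996.
p̂₁ − p̂₂ = 0.0525; interval 0.0525 ± 0.06996 gives (-0.01746, 0.12246).
The interval (-0.01746, 0.12246) contains 0, so the difference is not significant.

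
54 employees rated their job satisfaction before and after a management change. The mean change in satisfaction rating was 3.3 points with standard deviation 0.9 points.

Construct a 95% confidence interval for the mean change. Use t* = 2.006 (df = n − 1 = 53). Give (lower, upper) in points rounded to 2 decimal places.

(3.05, 3.55)

This is a matched-pairs design, so SE = s_d/√n = 0.9/√54 = 0.1225.
Margin = 2.006 × 0.1225 = 0.2457; the interval is 3.3 ± 0.2457 = (3.05, 3.55).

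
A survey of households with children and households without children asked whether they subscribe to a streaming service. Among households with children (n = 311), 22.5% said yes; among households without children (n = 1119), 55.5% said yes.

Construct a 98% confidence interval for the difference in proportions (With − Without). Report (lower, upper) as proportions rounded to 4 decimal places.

The two standard errors are √(0.2250×0.7750/311) = 0.02368 and √(0.5550×0.4450/1119) = 0.01486.
Because the samples are independent, SE_diff = √(0.02368² + 0.01486²) = 0.02796.
Using z* = 2.326 for 98%, ME = 2.326 × 0.02796 = 0.06503.
p̂₁ − p̂₂ = -0.3300; interval -0.3300 ± 0.06503 gives (-0.3950, -0.2650).

(-0.3950, -0.2650)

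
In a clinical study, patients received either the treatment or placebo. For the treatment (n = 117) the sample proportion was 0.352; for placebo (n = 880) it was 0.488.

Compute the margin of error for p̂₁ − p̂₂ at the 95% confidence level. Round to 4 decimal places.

SE₁ = √(p̂₁(1−p̂₁)/n₁) = √(0.3520·0.6480/117) = 0.04415; SE₂ = √(0.4880·0.5120/880) = 0.01685.
Independent samples: SE of the difference = √(SE₁² + SE₂²) = √(0.0019492225 + 0.0002839225) = 0.04726.
z* for 95% confidence is 1.960, so the margin of error is 1.960 × 0.04726 = 0.09263.

0.0926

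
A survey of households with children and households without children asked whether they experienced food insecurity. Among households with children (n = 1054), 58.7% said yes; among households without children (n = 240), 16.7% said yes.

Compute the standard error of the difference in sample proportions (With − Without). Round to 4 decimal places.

0.0285

SE₁ = √(p̂₁(1−p̂₁)/n₁) = √(0.5870·0.4130/1054) = 0.01517; SE₂ = √(0.1670·0.8330/240) = 0.02408.
Independent samples: SE of the difference = √(SE₁² + SE₂²) = √(0.0002301289 + 0.0005798464) = 0.02846.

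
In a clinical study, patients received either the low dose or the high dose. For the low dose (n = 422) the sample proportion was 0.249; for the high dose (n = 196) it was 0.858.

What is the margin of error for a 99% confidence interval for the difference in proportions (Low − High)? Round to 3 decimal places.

SE₁ = √(p̂₁(1−p̂₁)/n₁) = √(0.2490·0.7510/422) = 0.02105; SE₂ = √(0.8580·0.1420/196) = 0.02493.
Independent samples: SE of the difference = √(SE₁² + SE₂²) = √(0.0004431025 + 0.0006215049) = 0.03263.
z* for 99% confidence is 2.576, so the margin of error is 2.576 × 0.03263 = 0.08405.

0.084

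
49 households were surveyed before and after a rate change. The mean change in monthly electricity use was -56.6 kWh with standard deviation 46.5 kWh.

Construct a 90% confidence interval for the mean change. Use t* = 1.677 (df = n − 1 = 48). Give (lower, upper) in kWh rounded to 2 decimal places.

Paired design: SE = s_d/√n = 46.5/√49 = 6.6429.
t* = 1.677; margin of error = 1.677 × 6.6429 = 11.1401.
-56.6 ± 11.1401 → (-67.74, -45.46).

(-67.74, -45.46)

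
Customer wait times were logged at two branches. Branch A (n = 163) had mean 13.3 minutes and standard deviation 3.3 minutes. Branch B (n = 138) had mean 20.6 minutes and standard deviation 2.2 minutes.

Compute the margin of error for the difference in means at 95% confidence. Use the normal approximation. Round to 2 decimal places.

0.63

Per-group SEs: s₁/√n₁ = 3.3/√163 = 0.2585, s₂/√n₂ = 2.2/√138 = 0.1873.
Unpooled SE of the difference: √(0.06682225 + 0.03508129) = 0.3192.
Margin of error = z* · SE = 1.960 × 0.3192 = 0.6256.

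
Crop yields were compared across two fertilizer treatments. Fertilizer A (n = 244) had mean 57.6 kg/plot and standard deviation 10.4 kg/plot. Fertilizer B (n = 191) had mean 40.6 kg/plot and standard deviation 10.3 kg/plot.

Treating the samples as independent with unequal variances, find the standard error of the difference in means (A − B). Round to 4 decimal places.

0.9994

SE₁ = s₁/√n₁ = 10.4/√244 = 0.6658; SE₂ = 10.3/√191 = 0.7453.
Independent samples, unequal variances: SE_diff = √(SE₁² + SE₂²) = √(0.44328964 + 0.55547209) = 0.9994.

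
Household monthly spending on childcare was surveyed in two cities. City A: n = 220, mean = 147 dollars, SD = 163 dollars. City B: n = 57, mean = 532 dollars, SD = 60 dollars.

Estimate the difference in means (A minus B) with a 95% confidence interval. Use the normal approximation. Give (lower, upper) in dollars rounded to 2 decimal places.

Per-group SEs: s₁/√n₁ = 163/√220 = 10.9895, s₂/√n₂ = 60/√57 = 7.9472.
Unpooled SE of the difference: √(120.76911025 + 63.15798784) = 13.5620.
Margin of error = z* · SE = 1.960 × 13.5620 = 26.5815.
x̄₁ − x̄₂ = 147 − 532 = -385.0000.
CI: -385.0000 ± 26.5815 = (-411.58, -358.42).

(-411.58, -358.42)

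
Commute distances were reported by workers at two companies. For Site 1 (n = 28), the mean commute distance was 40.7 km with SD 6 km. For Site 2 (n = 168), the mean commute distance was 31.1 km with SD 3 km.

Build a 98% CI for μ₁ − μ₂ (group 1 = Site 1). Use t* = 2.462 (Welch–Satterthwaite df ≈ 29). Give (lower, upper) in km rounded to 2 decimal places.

(6.75, 12.45)

Standard errors of each mean: 6/√28 = 1.1339 and 3/√168 = 0.2315.
SE(x̄₁ − x̄₂) = √(1.1339² + 0.2315²) = 1.1573 for independent samples with unequal variances.
With t* = 2.462, the margin is 2.462 × 1.1573 = 2.8493.
x̄₁ − x̄₂ = 40.7 − 31.1 = 9.6000; the interval is 9.6000 ± 2.8493 = (6.75, 12.45).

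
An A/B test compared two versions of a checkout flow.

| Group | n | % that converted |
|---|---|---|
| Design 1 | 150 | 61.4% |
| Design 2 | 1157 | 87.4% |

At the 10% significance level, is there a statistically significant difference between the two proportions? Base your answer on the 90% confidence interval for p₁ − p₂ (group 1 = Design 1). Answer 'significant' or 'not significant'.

significant

Each SE is √(p̂(1−p̂)/n): √(0.6140·0.3860/150) = 0.03975 and √(0.8740·0.1260/1157) = 0.00976.
SE(p̂₁ − p̂₂) = √(SE₁² + SE₂²) = √(0.0015800625 + 0.0000952576) = 0.04093, since the two samples are independent.
At 90% confidence z* = 1.645; margin = 1.645 × 0.04093 = 0.06733.
The difference is 0.6140 − 0.8740 = -0.2600, so the interval is -0.2600 ± 0.06733 = (-0.32733, -0.19267).
The interval (-0.32733, -0.19267) does not contain 0, so the difference is significant.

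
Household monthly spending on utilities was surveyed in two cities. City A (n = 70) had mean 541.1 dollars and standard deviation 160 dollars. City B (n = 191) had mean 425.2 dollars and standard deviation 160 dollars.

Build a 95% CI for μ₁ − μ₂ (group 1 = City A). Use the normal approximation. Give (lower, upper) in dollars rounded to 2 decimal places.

(72.08, 159.72)

Standard errors of each mean: 160/√70 = 19.1237 and 160/√191 = 11.5772.
SE(x̄₁ − x̄₂) = √(19.1237² + 11.5772²) = 22.3550 for independent samples with unequal variances.
With z* = 1.960, the margin is 1.960 × 22.3550 = 43.8158.
x̄₁ − x̄₂ = 541.1 − 425.2 = 115.9000; the interval is 115.9000 ± 43.8158 = (72.08, 159.72).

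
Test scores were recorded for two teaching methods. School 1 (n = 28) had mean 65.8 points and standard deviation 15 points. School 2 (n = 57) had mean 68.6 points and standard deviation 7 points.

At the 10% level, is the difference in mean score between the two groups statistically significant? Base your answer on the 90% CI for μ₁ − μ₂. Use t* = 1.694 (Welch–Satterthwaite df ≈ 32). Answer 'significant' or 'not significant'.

Standard errors of each mean: 15/√28 = 2.8347 and 7/√57 = 0.9272.
SE(x̄₁ − x̄₂) = √(2.8347² + 0.9272²) = 2.9825 for independent samples with unequal variances.
With t* = 1.694, the margin is 1.694 × 2.9825 = 5.0524.
x̄₁ − x̄₂ = 65.8 − 68.6 = -2.8000; the interval is -2.8000 ± 5.0524 = (-7.8524, 2.2524).
The interval (-7.8524, 2.2524) contains 0, so the difference is not significant.

not significant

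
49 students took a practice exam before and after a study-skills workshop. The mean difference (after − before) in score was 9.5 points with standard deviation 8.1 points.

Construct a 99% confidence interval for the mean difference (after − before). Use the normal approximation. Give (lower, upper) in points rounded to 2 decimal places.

(6.52, 12.48)

This is a matched-pairs design, so SE = s_d/√n = 8.1/√49 = 1.1571.
Margin = 2.576 × 1.1571 = 2.9807; the interval is 9.5 ± 2.9807 = (6.52, 12.48).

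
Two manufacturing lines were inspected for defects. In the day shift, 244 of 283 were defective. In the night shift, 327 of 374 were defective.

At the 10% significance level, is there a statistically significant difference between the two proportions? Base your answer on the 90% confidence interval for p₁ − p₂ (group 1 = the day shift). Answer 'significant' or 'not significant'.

Sample proportions: 244/283 = 0.8622, 327/374 = 0.8743.
Each SE is √(p̂(1−p̂)/n): √(0.8622·0.1378/283) = 0.02049 and √(0.8743·0.1257/374) = 0.01714.
SE(p̂₁ − p̂₂) = √(SE₁² + SE₂²) = √(0.0004198401 + 0.0002937796) = 0.02671, since the two samples are independent.
At 90% confidence z* = 1.645; margin = 1.645 × 0.02671 = 0.04394.
The difference is 0.8622 − 0.8743 = -0.0121, so the interval is -0.0121 ± 0.04394 = (-0.05604, 0.03184).
The interval (-0.05604, 0.03184) contains 0, so the difference is not significant.

not significant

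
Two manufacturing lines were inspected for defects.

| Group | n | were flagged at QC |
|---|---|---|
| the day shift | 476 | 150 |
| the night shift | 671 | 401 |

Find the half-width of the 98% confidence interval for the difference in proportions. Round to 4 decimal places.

0.0663

p̂₁ = 150/476 = 0.3151 and p̂₂ = 401/671 = 0.5976.
SE₁ = √(p̂₁(1−p̂₁)/n₁) = √(0.3151·0.6849/476) = 0.02129; SE₂ = √(0.5976·0.4024/671) = 0.01893.
Independent samples: SE of the difference = √(SE₁² + SE₂²) = √(0.0004532641 + 0.0003583449) = 0.02849.
z* for 98% confidence is 2.326, so the margin of error is 2.326 × 0.02849 = 0.06627.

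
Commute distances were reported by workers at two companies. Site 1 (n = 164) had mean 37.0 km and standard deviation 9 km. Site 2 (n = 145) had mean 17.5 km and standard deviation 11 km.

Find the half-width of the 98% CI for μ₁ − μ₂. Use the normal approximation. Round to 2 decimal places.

Standard errors of each mean: 9/√164 = 0.7028 and 11/√145 = 0.9135.
SE(x̄₁ − x̄₂) = √(0.7028² + 0.9135²) = 1.1526 for independent samples with unequal variances.
With z* = 2.326, the margin is 2.326 × 1.1526 = 2.6809.

2.68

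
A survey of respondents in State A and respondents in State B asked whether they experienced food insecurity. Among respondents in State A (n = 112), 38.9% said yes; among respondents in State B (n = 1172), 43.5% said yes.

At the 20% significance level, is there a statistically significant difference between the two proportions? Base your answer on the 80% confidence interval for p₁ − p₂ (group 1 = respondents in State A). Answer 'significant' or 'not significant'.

not significant

The two standard errors are √(0.3890×0.6110/112) = 0.04607 and √(0.4350×0.5650/1172) = 0.01448.
Because the samples are independent, SE_diff = √(0.04607² + 0.01448²) = 0.04829.
Using z* = 1.282 for 80%, ME = 1.282 × 0.04829 = 0.06191.
p̂₁ − p̂₂ = -0.0460; interval -0.0460 ± 0.06191 gives (-0.10791, 0.01591).
The interval (-0.10791, 0.01591) contains 0, so the difference is not significant.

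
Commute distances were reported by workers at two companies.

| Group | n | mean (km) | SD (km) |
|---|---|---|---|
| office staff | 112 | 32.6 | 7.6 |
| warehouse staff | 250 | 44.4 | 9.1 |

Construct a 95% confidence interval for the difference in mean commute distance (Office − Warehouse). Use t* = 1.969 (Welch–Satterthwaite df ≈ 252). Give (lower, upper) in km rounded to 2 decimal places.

Standard errors of each mean: 7.6/√112 = 0.7181 and 9.1/√250 = 0.5755.
SE(x̄₁ − x̄₂) = √(0.7181² + 0.5755²) = 0.9203 for independent samples with unequal variances.
With t* = 1.969, the margin is 1.969 × 0.9203 = 1.8121.
x̄₁ − x̄₂ = 32.6 − 44.4 = -11.8000; the interval is -11.8000 ± 1.8121 = (-13.61, -9.99).

(-13.61, -9.99)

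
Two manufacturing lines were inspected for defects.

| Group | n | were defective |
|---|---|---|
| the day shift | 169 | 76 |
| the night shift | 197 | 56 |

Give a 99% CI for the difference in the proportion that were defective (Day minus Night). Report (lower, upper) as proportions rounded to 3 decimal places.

(0.037, 0.294)

Sample proportions: 76/169 = 0.4497, 56/197 = 0.2843.
Each SE is √(p̂(1−p̂)/n): √(0.4497·0.5503/169) = 0.03827 and √(0.2843·0.7157/197) = 0.03214.
SE(p̂₁ − p̂₂) = √(SE₁² + SE₂²) = √(0.0014645929 + 0.0010329796) = 0.04998, since the two samples are independent.
At 99% confidence z* = 2.576; margin = 2.576 × 0.04998 = 0.12875.
The difference is 0.4497 − 0.2843 = 0.1654, so the interval is 0.1654 ± 0.12875 = (0.037, 0.294).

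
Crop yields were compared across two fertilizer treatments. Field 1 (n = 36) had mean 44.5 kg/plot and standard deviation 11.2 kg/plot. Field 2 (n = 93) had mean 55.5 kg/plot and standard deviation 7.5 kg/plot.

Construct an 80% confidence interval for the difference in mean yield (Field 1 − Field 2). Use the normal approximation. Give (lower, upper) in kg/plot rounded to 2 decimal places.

(-13.59, -8.41)

SE₁ = s₁/√n₁ = 11.2/√36 = 1.8667; SE₂ = 7.5/√93 = 0.7777.
Independent samples, unequal variances: SE_diff = √(SE₁² + SE₂²) = √(3.48456889 + 0.60481729) = 2.0222.
z* = 1.282, so margin of error = 1.282 × 2.0222 = 2.5925.
Difference in means = 44.5 − 55.5 = -11.0000.
-11.0000 ± 2.5925 → (-13.59, -8.41).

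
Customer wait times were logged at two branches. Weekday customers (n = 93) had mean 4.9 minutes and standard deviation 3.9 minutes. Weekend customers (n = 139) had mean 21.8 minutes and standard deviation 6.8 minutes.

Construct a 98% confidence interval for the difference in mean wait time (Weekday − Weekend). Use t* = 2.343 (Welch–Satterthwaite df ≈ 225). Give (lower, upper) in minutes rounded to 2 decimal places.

(-18.55, -15.25)

Per-group SEs: s₁/√n₁ = 3.9/√93 = 0.4044, s₂/√n₂ = 6.8/√139 = 0.5768.
Unpooled SE of the difference: √(0.16353936 + 0.33269824) = 0.7044.
Margin of error = t* · SE = 2.343 × 0.7044 = 1.6504.
x̄₁ − x̄₂ = 4.9 − 21.8 = -16.9000.
CI: -16.9000 ± 1.6504 = (-18.55, -15.25).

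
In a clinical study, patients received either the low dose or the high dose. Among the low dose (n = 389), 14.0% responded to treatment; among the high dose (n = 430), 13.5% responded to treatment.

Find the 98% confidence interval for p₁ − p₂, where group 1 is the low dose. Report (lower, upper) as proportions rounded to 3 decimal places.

The two standard errors are √(0.1400×0.8600/389) = 0.01759 and √(0.1350×0.8650/430) = 0.01648.
Because the samples are independent, SE_diff = √(0.01759² + 0.01648²) = 0.02410.
Using z* = 2.326 for 98%, ME = 2.326 × 0.02410 = 0.05606.
p̂₁ − p̂₂ = 0.0050; interval 0.0050 ± 0.05606 gives (-0.051, 0.061).

(-0.051, 0.061)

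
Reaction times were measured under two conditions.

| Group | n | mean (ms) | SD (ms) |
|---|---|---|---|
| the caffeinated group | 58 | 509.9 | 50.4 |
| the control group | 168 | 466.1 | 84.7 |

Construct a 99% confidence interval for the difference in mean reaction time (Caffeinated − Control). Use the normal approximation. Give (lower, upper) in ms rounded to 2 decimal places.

(19.84, 67.76)

Per-group SEs: s₁/√n₁ = 50.4/√58 = 6.6178, s₂/√n₂ = 84.7/√168 = 6.5347.
Unpooled SE of the difference: √(43.79527684 + 42.70230409) = 9.3004.
Margin of error = z* · SE = 2.576 × 9.3004 = 23.9578.
x̄₁ − x̄₂ = 509.9 − 466.1 = 43.8000.
CI: 43.8000 ± 23.9578 = (19.84, 67.76).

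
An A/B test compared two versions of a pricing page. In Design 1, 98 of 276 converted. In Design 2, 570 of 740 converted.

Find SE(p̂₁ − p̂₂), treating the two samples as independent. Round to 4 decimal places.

0.0327

First, p̂₁ = 98/276 = 0.3551; p̂₂ = 570/740 = 0.7703.
The two standard errors are √(0.3551×0.6449/276) = 0.02880 and √(0.7703×0.2297/740) = 0.01546.
Because the samples are independent, SE_diff = √(0.02880² + 0.01546²) = 0.03269.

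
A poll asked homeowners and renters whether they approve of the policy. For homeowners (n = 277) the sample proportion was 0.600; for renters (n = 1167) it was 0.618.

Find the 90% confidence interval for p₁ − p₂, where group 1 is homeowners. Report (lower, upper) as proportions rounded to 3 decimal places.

The two standard errors are √(0.6000×0.4000/277) = 0.02944 and √(0.6180×0.3820/1167) = 0.01422.
Because the samples are independent, SE_diff = √(0.02944² + 0.01422²) = 0.03269.
Using z* = 1.645 for 90%, ME = 1.645 × 0.03269 = 0.05378.
p̂₁ − p̂₂ = -0.0180; interval -0.0180 ± 0.05378 gives (-0.072, 0.036).

(-0.072, 0.036)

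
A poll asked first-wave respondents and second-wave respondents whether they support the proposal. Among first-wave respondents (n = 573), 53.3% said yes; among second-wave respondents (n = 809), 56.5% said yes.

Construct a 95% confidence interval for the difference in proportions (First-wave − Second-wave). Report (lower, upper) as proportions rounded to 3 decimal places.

SE₁ = √(p̂₁(1−p̂₁)/n₁) = √(0.5330·0.4670/573) = 0.02084; SE₂ = √(0.5650·0.4350/809) = 0.01743.
Independent samples: SE of the difference = √(SE₁² + SE₂²) = √(0.0004343056 + 0.0003038049) = 0.02717.
z* for 95% confidence is 1.960, so the margin of error is 1.960 × 0.02717 = 0.05325.
Point estimate p̂₁ − p̂₂ = 0.5330 − 0.5650 = -0.0320.
-0.0320 ± 0.05325 → (-0.085, 0.021).

(-0.085, 0.021)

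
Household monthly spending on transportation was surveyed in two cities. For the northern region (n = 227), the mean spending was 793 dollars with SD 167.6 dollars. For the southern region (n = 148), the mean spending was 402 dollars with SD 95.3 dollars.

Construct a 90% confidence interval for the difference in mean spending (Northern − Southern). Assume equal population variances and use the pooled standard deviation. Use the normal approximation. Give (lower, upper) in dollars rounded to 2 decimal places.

(366.06, 415.94)

Pooled variance s_p² = [226·167.6² + 147·95.3²] / (227+148−2) = 20598.8016, so s_p = 143.5228.
SE_diff = s_p·√(1/n₁ + 1/n₂) = 143.5228·√(1/227 + 1/148) = 15.1633.
z* = 1.645; margin = 1.645 × 15.1633 = 24.9436.
Difference = 793 − 402 = 391.0000.
391.0000 ± 24.9436 → (366.06, 415.94).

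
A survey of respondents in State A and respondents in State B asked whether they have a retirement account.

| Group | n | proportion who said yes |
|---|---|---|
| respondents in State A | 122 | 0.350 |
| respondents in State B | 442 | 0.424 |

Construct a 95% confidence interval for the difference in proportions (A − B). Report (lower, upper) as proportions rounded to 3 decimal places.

Each SE is √(p̂(1−p̂)/n): √(0.3500·0.6500/122) = 0.04318 and √(0.4240·0.5760/442) = 0.02351.
SE(p̂₁ − p̂₂) = √(SE₁² + SE₂²) = √(0.0018645124 + 0.0005527201) = 0.04917, since the two samples are independent.
At 95% confidence z* = 1.960; margin = 1.960 × 0.04917 = 0.09637.
The difference is 0.3500 − 0.4240 = -0.0740, so the interval is -0.0740 ± 0.09637 = (-0.170, 0.022).

(-0.170, 0.022)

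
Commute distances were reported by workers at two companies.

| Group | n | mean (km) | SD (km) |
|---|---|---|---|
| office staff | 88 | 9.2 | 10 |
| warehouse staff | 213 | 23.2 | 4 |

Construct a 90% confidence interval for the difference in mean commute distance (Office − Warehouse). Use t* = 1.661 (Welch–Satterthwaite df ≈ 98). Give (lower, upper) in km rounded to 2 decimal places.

Standard errors of each mean: 10/√88 = 1.0660 and 4/√213 = 0.2741.
SE(x̄₁ − x̄₂) = √(1.0660² + 0.2741²) = 1.1007 for independent samples with unequal variances.
With t* = 1.661, the margin is 1.661 × 1.1007 = 1.8283.
x̄₁ − x̄₂ = 9.2 − 23.2 = -14.0000; the interval is -14.0000 ± 1.8283 = (-15.83, -12.17).

(-15.83, -12.17)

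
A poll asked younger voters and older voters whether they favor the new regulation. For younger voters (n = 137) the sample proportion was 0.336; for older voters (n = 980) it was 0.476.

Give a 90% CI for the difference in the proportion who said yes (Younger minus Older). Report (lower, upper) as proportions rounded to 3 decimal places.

(-0.211, -0.069)

Each SE is √(p̂(1−p̂)/n): √(0.3360·0.6640/137) = 0.04035 and √(0.4760·0.5240/980) = 0.01595.
SE(p̂₁ − p̂₂) = √(SE₁² + SE₂²) = √(0.0016281225 + 0.0002544025) = 0.04339, since the two samples are independent.
At 90% confidence z* = 1.645; margin = 1.645 × 0.04339 = 0.07138.
The difference is 0.3360 − 0.4760 = -0.1400, so the interval is -0.1400 ± 0.07138 = (-0.211, -0.069).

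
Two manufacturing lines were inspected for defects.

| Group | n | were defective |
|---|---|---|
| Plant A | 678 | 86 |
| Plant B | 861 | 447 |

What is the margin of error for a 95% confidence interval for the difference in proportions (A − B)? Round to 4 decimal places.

First, p̂₁ = 86/678 = 0.1268; p̂₂ = 447/861 = 0.5192.
The two standard errors are √(0.1268×0.8732/678) = 0.01278 and √(0.5192×0.4808/861) = 0.01703.
Because the samples are independent, SE_diff = √(0.01278² + 0.01703²) = 0.02129.
Using z* = 1.960 for 95%, ME = 1.960 × 0.02129 = 0.04173.

0.0417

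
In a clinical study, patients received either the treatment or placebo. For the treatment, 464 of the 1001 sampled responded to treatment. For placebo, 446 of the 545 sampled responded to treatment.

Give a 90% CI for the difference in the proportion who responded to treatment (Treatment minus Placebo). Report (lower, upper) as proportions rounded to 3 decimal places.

(-0.392, -0.317)

p̂₁ = 464/1001 = 0.4635 and p̂₂ = 446/545 = 0.8183.
SE₁ = √(p̂₁(1−p̂₁)/n₁) = √(0.4635·0.5365/1001) = 0.01576; SE₂ = √(0.8183·0.1817/545) = 0.01652.
Independent samples: SE of the difference = √(SE₁² + SE₂²) = √(0.0002483776 + 0.0002729104) = 0.02283.
z* for 90% confidence is 1.645, so the margin of error is 1.645 × 0.02283 = 0.03756.
Point estimate p̂₁ − p̂₂ = 0.4635 − 0.8183 = -0.3548.
-0.3548 ± 0.03756 → (-0.392, -0.317).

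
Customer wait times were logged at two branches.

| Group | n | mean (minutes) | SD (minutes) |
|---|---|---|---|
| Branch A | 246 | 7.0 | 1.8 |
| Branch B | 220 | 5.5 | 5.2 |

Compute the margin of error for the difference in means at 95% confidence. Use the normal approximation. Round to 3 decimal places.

Standard errors of each mean: 1.8/√246 = 0.1148 and 5.2/√220 = 0.3506.
SE(x̄₁ − x̄₂) = √(0.1148² + 0.3506²) = 0.3689 for independent samples with unequal variances.
With z* = 1.960, the margin is 1.960 × 0.3689 = 0.7230.

0.723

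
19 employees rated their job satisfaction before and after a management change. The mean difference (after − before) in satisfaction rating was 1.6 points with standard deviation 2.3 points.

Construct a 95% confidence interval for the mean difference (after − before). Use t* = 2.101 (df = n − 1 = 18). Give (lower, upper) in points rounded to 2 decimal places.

Paired design: SE = s_d/√n = 2.3/√19 = 0.5277.
t* = 2.101; margin of error = 2.101 × 0.5277 = 1.1087.
1.6 ± 1.1087 → (0.49, 2.71).

(0.49, 2.71)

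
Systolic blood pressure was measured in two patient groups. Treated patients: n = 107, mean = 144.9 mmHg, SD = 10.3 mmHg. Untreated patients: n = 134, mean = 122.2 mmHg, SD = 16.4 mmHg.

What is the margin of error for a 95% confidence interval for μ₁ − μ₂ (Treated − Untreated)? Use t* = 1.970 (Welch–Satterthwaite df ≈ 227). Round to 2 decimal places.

3.41

SE₁ = s₁/√n₁ = 10.3/√107 = 0.9957; SE₂ = 16.4/√134 = 1.4167.
Independent samples, unequal variances: SE_diff = √(SE₁² + SE₂²) = √(0.99141849 + 2.00703889) = 1.7316.
t* = 1.970, so margin of error = 1.970 × 1.7316 = 3.4113.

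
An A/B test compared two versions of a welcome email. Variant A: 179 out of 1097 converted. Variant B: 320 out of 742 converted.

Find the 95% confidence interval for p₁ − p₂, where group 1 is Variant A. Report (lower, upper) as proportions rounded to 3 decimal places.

p̂₁ = 179/1097 = 0.1632 and p̂₂ = 320/742 = 0.4313.
SE₁ = √(p̂₁(1−p̂₁)/n₁) = √(0.1632·0.8368/1097) = 0.01116; SE₂ = √(0.4313·0.5687/742) = 0.01818.
Independent samples: SE of the difference = √(SE₁² + SE₂²) = √(0.0001245456 + 0.0003305124) = 0.02133.
z* for 95% confidence is 1.960, so the margin of error is 1.960 × 0.02133 = 0.04181.
Point estimate p̂₁ − p̂₂ = 0.1632 − 0.4313 = -0.2681.
-0.2681 ± 0.04181 → (-0.310, -0.226).

(-0.310, -0.226)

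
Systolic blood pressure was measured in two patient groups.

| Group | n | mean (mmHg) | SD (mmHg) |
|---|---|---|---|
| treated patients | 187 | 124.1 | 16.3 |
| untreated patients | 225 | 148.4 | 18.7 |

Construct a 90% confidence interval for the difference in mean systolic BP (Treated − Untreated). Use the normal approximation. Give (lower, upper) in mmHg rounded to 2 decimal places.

Standard errors of each mean: 16.3/√187 = 1.1920 and 18.7/√225 = 1.2467.
SE(x̄₁ − x̄₂) = √(1.1920² + 1.2467²) = 1.7249 for independent samples with unequal variances.
With z* = 1.645, the margin is 1.645 × 1.7249 = 2.8375.
x̄₁ − x̄₂ = 124.1 − 148.4 = -24.3000; the interval is -24.3000 ± 2.8375 = (-27.14, -21.46).

(-27.14, -21.46)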